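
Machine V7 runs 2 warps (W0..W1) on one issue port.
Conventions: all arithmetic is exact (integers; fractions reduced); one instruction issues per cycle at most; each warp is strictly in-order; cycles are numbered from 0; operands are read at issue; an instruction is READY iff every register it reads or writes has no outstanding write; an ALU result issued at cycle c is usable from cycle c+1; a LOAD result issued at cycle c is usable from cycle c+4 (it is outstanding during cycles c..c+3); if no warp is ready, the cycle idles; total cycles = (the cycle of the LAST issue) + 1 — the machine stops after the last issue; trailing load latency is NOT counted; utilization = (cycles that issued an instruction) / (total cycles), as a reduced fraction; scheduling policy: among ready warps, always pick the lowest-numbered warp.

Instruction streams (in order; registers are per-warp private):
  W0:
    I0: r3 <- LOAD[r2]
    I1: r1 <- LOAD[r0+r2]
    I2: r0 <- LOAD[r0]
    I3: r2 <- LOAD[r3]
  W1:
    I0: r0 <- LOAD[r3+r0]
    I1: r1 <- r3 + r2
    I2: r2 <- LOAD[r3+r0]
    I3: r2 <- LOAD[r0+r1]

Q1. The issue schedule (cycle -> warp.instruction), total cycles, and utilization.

cycle 0: W0.I0
cycle 1: W0.I1
cycle 2: W0.I2
cycle 3: W1.I0
cycle 4: W0.I3
cycle 5: W1.I1
cycle 6: idle
cycle 7: W1.I2
cycle 8: idle
cycle 9: idle
cycle 10: idle
cycle 11: W1.I3

Answer: 12 cycles, utilization 2/3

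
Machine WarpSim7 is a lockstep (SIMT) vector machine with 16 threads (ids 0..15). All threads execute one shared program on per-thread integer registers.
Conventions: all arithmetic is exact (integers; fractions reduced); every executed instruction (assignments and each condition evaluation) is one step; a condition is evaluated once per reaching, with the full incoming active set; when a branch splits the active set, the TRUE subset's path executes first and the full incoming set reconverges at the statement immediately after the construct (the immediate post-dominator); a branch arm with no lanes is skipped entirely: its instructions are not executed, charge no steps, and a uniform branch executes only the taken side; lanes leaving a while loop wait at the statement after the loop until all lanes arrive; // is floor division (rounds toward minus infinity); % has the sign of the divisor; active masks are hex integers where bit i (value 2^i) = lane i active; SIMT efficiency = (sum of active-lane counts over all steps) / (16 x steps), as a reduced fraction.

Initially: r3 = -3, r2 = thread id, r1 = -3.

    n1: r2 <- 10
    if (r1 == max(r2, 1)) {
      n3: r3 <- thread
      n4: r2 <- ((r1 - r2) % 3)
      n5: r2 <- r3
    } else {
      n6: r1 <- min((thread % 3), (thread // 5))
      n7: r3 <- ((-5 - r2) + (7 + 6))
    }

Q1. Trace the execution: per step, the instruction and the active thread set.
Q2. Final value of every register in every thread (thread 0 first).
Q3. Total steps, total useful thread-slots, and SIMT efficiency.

step 0: r2 <- 10                     0xffff
step 1: eval (r1 == max(r2, 1))      0xffff
step 2: r1 <- min((thread % 3), (thread // 5)) 0xffff
step 3: r3 <- ((-5 - r2) + (7 + 6))  0xffff

Answer: 4 steps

r3: -2,-2,-2,-2,-2,-2,-2,-2,-2,-2,-2,-2,-2,-2,-2,-2
r2: 10,10,10,10,10,10,10,10,10,10,10,10,10,10,10,10
r1: 0,0,0,0,0,1,0,1,1,0,1,2,0,1,2,0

steps = 4; useful = 64; efficiency = 64/64 = 1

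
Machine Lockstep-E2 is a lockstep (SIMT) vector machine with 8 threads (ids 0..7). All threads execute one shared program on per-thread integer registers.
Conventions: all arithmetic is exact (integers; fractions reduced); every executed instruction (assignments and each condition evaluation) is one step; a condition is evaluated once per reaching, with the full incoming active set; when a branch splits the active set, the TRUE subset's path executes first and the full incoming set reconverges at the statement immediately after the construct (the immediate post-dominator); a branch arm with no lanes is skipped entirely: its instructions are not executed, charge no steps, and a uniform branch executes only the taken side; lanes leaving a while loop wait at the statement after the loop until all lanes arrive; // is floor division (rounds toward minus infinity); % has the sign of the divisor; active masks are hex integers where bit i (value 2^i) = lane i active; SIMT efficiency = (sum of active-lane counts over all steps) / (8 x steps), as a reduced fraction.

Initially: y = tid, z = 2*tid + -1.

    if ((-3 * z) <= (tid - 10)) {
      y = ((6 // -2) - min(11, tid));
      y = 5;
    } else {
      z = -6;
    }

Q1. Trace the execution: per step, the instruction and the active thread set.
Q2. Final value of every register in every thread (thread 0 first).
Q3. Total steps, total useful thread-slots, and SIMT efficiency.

step 0: eval ((-3 * z) <= (tid - 10)) 0xff
step 1: y <- ((6 // -2) - min(11, tid)) 0xfc
step 2: y <- 5                       0xfc
step 3: z <- -6                      0x03

Answer: 4 steps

y: 0,1,5,5,5,5,5,5
z: -6,-6,3,5,7,9,11,13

steps = 4; useful = 22; efficiency = 22/32 = 11/16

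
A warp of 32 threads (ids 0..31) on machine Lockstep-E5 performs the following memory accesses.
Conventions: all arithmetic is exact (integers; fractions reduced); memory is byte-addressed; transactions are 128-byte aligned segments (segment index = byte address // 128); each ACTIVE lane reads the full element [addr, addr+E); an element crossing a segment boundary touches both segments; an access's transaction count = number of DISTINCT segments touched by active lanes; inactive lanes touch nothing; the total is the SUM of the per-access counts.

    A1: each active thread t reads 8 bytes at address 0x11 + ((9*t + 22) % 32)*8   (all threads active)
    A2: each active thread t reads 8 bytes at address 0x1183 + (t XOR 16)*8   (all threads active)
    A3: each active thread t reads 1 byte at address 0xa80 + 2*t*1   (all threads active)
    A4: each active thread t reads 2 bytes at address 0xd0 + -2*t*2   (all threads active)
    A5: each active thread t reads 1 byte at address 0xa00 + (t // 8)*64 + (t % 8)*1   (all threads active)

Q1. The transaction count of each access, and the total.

A1: 3 transactions
A2: 3 transactions
A3: 1 transaction
A4: 2 transactions
A5: 2 transactions

Answer: 3,3,1,2,2; total 11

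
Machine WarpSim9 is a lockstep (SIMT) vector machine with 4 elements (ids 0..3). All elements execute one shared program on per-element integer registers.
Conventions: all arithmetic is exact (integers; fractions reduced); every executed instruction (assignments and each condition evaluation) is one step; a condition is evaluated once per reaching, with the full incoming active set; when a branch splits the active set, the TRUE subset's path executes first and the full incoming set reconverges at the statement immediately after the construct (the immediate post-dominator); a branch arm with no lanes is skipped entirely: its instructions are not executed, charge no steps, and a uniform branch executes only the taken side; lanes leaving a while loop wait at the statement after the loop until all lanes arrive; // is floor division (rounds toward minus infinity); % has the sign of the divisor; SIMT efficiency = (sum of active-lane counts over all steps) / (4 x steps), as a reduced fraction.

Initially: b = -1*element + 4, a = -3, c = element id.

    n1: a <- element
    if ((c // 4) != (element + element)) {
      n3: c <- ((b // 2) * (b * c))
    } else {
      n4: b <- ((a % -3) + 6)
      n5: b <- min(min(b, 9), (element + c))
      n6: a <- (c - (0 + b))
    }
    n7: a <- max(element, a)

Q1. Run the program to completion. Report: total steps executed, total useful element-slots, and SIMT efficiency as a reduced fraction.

Answer: 7 steps, 18 useful, 9/14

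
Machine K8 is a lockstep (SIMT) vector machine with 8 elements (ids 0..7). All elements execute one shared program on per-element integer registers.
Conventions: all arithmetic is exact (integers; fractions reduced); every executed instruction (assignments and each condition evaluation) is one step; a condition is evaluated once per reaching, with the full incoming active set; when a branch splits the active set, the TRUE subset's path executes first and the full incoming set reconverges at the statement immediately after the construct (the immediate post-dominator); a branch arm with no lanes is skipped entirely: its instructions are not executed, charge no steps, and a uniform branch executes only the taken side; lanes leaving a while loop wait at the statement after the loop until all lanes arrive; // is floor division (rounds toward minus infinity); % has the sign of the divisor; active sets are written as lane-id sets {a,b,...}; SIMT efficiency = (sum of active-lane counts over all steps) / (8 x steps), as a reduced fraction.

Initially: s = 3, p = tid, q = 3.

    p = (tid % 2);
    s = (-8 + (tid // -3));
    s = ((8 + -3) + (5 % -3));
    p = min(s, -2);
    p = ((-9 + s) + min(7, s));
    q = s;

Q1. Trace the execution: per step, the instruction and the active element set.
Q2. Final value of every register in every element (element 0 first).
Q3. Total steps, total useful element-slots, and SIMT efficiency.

step 0: p <- (tid % 2)               {0,1,2,3,4,5,6,7}
step 1: s <- (-8 + (tid // -3))      {0,1,2,3,4,5,6,7}
step 2: s <- ((8 + -3) + (5 % -3))   {0,1,2,3,4,5,6,7}
step 3: p <- min(s, -2)              {0,1,2,3,4,5,6,7}
step 4: p <- ((-9 + s) + min(7, s))  {0,1,2,3,4,5,6,7}
step 5: q <- s                       {0,1,2,3,4,5,6,7}

Answer: 6 steps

s: 4,4,4,4,4,4,4,4
p: -1,-1,-1,-1,-1,-1,-1,-1
q: 4,4,4,4,4,4,4,4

steps = 6; useful = 48; efficiency = 48/48 = 1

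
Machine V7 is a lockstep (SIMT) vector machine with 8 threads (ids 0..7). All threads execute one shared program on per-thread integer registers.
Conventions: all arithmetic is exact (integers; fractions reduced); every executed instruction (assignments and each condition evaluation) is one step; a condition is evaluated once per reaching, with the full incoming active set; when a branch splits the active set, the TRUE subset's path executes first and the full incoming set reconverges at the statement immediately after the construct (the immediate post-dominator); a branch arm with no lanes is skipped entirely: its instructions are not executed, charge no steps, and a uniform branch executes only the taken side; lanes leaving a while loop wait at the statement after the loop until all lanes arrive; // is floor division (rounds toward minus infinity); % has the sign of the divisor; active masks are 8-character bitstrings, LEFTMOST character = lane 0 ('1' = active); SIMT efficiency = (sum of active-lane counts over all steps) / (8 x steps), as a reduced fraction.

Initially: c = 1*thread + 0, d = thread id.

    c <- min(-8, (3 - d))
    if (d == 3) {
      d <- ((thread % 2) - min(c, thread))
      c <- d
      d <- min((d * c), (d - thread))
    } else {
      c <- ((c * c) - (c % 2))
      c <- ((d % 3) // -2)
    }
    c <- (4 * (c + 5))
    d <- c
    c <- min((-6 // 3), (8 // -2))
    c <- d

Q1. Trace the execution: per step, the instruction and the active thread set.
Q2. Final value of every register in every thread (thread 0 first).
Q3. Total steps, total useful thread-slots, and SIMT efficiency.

step 0: c <- min(-8, (3 - d))        11111111
step 1: eval (d == 3)                11111111
step 2: d <- ((thread % 2) - min(c, thread)) 00010000
step 3: c <- d                       00010000
step 4: d <- min((d * c), (d - thread)) 00010000
step 5: c <- ((c * c) - (c % 2))     11101111
step 6: c <- ((d % 3) // -2)         11101111
step 7: c <- (4 * (c + 5))           11111111
step 8: d <- c                       11111111
step 9: c <- min((-6 // 3), (8 // -2)) 11111111
step 10: c <- d                       11111111

Answer: 11 steps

c: 20,16,16,56,16,16,20,16
d: 20,16,16,56,16,16,20,16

steps = 11; useful = 65; efficiency = 65/88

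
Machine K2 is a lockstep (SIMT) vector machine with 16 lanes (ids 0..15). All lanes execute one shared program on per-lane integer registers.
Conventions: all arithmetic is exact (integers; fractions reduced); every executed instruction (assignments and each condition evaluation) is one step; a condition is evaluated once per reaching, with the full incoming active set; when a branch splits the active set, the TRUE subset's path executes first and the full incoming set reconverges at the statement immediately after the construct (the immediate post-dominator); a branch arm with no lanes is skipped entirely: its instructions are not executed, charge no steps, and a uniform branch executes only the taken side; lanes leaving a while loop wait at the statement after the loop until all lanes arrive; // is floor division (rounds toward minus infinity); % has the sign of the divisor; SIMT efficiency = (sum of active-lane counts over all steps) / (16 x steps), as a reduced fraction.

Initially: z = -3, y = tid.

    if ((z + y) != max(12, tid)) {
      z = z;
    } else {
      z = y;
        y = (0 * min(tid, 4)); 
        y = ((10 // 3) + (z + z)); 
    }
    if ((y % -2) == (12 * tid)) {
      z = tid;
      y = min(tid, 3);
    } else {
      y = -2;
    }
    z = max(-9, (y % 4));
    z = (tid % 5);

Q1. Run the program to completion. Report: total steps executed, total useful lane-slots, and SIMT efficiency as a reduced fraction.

Answer: 8 steps, 97 useful, 97/128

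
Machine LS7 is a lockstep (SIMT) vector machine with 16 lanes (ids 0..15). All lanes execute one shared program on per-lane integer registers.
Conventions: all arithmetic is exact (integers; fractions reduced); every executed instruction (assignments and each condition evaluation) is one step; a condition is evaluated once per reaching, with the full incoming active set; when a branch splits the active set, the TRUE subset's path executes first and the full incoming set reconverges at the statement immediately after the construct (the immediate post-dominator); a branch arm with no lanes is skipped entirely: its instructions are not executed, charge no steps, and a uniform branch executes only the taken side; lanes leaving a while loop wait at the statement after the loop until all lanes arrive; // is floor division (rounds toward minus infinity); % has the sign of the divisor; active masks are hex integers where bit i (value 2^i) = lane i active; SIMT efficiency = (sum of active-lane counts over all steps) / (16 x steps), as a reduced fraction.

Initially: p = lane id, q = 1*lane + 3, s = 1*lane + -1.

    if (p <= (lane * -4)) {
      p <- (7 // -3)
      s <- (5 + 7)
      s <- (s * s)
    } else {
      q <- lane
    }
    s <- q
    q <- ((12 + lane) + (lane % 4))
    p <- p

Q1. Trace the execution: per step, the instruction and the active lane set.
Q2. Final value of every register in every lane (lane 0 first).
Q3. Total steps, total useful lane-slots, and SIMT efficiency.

step 0: eval (p <= (lane * -4))      0xffff
step 1: p <- (7 // -3)               0x0001
step 2: s <- (5 + 7)                 0x0001
step 3: s <- (s * s)                 0x0001
step 4: q <- lane                    0xfffe
step 5: s <- q                       0xffff
step 6: q <- ((12 + lane) + (lane % 4)) 0xffff
step 7: p <- p                       0xffff

Answer: 8 steps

p: -3,1,2,3,4,5,6,7,8,9,10,11,12,13,14,15
q: 12,14,16,18,16,18,20,22,20,22,24,26,24,26,28,30
s: 3,1,2,3,4,5,6,7,8,9,10,11,12,13,14,15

steps = 8; useful = 82; efficiency = 82/128 = 41/64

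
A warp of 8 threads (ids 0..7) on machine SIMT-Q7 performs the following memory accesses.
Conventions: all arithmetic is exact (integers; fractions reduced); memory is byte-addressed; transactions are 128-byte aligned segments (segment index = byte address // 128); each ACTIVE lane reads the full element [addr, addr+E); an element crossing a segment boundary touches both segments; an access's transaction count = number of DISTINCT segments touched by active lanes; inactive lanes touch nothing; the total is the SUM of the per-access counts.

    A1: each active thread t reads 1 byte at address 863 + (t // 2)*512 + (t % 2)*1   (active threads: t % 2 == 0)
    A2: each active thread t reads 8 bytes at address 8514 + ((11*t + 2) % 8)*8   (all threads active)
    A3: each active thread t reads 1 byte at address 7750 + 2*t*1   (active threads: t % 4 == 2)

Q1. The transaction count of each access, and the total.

A1: 4 transactions
A2: 2 transactions
A3: 1 transaction

Answer: 4,2,1; total 7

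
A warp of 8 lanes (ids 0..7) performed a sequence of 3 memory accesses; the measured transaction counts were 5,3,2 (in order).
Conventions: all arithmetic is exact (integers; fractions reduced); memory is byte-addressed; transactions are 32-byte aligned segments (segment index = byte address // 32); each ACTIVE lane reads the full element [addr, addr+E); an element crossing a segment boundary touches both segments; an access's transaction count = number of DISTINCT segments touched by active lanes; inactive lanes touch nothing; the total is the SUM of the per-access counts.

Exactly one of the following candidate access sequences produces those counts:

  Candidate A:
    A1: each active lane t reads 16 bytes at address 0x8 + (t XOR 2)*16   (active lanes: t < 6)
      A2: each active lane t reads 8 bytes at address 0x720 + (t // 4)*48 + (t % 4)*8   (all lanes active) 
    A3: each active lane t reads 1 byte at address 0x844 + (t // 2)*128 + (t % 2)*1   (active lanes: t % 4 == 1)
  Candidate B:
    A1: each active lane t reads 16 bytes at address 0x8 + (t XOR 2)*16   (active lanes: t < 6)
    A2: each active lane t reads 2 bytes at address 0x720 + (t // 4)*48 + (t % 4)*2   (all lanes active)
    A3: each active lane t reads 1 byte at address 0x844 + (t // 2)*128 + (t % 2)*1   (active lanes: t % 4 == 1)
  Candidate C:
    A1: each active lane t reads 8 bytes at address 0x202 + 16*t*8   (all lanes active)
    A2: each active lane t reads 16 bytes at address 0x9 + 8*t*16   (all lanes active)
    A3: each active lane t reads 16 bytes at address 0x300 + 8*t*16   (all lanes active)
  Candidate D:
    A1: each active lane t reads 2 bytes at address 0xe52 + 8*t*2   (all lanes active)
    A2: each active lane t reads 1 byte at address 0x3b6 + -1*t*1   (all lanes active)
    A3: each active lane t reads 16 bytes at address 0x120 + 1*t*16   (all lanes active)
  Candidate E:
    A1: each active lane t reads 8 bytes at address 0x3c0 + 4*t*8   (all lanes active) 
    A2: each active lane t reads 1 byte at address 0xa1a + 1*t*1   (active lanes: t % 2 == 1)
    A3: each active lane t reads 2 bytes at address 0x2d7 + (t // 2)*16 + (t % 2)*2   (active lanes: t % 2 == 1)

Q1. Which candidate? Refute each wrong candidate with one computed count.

B: A2 gives 2 transactions, not 3
C: A1 gives 8 transactions, not 5
D: A2 gives 1 transaction, not 3
E: A1 gives 8 transactions, not 5
A: all counts match (5,3,2)

Answer: A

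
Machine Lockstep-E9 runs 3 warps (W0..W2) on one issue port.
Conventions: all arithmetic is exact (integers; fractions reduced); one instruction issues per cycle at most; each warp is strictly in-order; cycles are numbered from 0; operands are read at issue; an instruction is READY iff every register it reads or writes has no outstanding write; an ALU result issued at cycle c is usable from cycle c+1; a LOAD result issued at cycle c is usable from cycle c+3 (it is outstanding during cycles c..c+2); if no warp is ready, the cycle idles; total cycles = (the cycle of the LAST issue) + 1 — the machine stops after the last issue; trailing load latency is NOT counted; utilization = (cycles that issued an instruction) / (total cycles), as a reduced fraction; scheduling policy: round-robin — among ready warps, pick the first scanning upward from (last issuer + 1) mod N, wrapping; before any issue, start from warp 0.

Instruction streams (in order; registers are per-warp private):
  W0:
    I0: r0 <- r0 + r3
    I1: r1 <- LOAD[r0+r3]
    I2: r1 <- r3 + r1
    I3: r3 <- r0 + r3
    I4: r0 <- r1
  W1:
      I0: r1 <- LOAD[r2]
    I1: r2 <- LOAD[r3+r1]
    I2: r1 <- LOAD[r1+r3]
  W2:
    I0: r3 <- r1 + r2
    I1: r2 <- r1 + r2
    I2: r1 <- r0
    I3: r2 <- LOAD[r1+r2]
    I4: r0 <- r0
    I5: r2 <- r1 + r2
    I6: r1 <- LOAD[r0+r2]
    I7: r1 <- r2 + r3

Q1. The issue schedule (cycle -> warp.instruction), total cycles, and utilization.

cycle 0: W0.I0
cycle 1: W1.I0
cycle 2: W2.I0
cycle 3: W0.I1
cycle 4: W1.I1
cycle 5: W2.I1
cycle 6: W0.I2
cycle 7: W1.I2
cycle 8: W2.I2
cycle 9: W0.I3
cycle 10: W2.I3
cycle 11: W0.I4
cycle 12: W2.I4
cycle 13: W2.I5
cycle 14: W2.I6
cycle 15: idle
cycle 16: idle
cycle 17: W2.I7

Answer: 18 cycles, utilization 8/9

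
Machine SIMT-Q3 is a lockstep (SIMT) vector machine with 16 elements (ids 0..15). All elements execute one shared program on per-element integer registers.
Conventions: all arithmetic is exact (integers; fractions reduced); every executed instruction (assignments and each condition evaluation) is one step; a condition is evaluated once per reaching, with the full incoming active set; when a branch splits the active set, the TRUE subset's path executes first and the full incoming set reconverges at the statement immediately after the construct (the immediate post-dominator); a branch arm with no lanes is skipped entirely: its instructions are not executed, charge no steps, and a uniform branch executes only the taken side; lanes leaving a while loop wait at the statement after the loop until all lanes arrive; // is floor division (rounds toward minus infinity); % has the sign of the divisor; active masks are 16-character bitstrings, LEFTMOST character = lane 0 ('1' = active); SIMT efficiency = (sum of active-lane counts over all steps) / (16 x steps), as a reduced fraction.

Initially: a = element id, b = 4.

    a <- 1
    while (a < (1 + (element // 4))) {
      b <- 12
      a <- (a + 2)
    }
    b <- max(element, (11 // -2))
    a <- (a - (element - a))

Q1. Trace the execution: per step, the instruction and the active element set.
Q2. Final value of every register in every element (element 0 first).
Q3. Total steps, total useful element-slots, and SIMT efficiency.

step 0: a <- 1                       1111111111111111
step 1: eval (a < (1 + (element // 4))) 1111111111111111
step 2: b <- 12                      0000111111111111
step 3: a <- (a + 2)                 0000111111111111
step 4: eval (a < (1 + (element // 4))) 0000111111111111
step 5: b <- 12                      0000000000001111
step 6: a <- (a + 2)                 0000000000001111
step 7: eval (a < (1 + (element // 4))) 0000000000001111
step 8: b <- max(element, (11 // -2)) 1111111111111111
step 9: a <- (a - (element - a))     1111111111111111

Answer: 10 steps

a: 2,1,0,-1,2,1,0,-1,-2,-3,-4,-5,-2,-3,-4,-5
b: 0,1,2,3,4,5,6,7,8,9,10,11,12,13,14,15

steps = 10; useful = 112; efficiency = 112/160 = 7/10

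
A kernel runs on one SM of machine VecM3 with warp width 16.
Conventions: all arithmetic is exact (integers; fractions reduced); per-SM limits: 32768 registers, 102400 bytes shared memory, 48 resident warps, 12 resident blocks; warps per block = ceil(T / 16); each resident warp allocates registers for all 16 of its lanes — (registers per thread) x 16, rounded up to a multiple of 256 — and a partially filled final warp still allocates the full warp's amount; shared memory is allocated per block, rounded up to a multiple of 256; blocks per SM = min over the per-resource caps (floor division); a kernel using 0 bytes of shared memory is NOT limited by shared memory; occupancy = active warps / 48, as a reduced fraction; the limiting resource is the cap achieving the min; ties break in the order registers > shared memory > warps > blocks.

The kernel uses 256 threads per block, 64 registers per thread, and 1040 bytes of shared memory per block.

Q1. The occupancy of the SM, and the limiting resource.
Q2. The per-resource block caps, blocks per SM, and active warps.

Answer: occupancy 2/3, limited by registers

registers: 2 blocks
shared memory: 80 blocks
warps: 3 blocks
blocks: 12 blocks

Answer: 2 blocks, 32 active warps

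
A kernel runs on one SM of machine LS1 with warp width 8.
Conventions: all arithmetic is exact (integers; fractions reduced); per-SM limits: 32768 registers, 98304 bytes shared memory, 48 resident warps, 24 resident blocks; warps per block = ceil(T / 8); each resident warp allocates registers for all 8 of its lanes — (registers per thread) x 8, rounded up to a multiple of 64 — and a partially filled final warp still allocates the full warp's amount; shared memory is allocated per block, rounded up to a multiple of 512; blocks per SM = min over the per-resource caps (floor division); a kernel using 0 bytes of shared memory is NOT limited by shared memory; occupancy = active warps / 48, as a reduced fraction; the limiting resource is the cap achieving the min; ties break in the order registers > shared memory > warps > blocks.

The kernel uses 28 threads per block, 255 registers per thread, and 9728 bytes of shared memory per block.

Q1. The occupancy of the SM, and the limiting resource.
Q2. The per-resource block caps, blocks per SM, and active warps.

Answer: occupancy 1/3, limited by registers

registers: 4 blocks
shared memory: 10 blocks
warps: 12 blocks
blocks: 24 blocks

Answer: 4 blocks, 16 active warps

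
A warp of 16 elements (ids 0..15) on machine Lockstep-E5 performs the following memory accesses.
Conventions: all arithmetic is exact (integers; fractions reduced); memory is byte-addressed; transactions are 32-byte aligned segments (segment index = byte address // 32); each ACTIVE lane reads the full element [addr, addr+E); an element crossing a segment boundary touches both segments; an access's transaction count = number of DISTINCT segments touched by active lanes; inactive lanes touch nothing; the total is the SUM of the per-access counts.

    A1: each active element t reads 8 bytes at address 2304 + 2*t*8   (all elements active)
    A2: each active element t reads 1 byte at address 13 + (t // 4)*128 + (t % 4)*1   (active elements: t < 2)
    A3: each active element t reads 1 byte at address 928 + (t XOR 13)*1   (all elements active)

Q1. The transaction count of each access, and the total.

A1: 8 transactions
A2: 1 transaction
A3: 1 transaction

Answer: 8,1,1; total 10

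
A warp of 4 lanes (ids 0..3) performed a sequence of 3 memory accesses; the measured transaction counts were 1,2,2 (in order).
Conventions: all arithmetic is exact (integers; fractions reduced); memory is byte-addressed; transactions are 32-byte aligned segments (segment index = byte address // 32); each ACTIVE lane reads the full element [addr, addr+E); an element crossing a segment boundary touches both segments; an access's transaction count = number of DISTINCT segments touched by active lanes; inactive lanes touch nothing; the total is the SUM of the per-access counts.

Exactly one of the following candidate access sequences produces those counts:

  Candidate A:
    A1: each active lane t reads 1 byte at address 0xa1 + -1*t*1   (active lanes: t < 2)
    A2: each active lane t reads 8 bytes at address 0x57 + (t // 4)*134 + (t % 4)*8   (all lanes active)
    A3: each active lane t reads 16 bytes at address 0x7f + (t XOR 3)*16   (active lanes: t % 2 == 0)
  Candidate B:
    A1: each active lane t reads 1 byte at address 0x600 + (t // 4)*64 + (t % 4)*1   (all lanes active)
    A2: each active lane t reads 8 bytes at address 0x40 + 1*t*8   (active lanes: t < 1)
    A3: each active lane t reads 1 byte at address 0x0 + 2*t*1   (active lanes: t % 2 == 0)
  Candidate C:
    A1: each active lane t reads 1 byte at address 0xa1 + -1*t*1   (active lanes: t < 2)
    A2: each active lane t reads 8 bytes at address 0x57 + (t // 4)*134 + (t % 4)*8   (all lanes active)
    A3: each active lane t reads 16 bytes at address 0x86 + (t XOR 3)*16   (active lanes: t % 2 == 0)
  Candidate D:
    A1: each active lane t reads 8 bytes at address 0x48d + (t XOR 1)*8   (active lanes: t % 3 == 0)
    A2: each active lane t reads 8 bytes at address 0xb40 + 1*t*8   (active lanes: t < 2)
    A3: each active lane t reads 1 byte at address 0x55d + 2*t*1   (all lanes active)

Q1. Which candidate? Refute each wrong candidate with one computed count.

B: A2 gives 1 transaction, not 2
C: A3 gives 3 transactions, not 2
D: A1 gives 2 transactions, not 1
A: all counts match (1,2,2)

Answer: A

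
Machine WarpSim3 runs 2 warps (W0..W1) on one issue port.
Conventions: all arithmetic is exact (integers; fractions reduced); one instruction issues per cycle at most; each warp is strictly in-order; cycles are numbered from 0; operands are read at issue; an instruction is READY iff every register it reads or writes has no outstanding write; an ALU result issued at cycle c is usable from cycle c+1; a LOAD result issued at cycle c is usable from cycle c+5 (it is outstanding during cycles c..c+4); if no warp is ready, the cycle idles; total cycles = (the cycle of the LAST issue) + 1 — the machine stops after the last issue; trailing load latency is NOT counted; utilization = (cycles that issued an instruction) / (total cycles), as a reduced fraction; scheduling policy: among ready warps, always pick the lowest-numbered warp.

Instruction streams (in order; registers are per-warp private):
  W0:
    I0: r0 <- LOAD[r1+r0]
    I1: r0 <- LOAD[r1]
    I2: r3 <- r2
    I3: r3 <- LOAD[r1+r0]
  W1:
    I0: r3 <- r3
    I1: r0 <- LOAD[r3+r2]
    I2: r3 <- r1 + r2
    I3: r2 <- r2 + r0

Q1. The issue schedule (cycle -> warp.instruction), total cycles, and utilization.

cycle 0: W0.I0
cycle 1: W1.I0
cycle 2: W1.I1
cycle 3: W1.I2
cycle 4: idle
cycle 5: W0.I1
cycle 6: W0.I2
cycle 7: W1.I3
cycle 8: idle
cycle 9: idle
cycle 10: W0.I3

Answer: 11 cycles, utilization 8/11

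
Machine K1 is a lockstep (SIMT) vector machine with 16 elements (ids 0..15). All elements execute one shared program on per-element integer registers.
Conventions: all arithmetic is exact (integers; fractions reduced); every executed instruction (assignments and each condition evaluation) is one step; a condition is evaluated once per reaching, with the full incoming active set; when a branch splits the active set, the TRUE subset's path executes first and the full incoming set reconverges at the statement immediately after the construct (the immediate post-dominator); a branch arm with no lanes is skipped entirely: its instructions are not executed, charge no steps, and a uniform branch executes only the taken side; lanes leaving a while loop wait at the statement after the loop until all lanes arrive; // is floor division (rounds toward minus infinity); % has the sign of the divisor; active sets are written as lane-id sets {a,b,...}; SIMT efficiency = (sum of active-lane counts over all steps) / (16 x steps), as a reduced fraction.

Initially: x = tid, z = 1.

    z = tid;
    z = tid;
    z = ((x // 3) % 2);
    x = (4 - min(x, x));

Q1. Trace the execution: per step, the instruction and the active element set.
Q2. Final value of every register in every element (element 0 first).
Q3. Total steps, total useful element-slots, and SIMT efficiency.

step 0: z <- tid                     {0,1,2,3,4,5,6,7,8,9,10,11,12,13,14,15}
step 1: z <- tid                     {0,1,2,3,4,5,6,7,8,9,10,11,12,13,14,15}
step 2: z <- ((x // 3) % 2)          {0,1,2,3,4,5,6,7,8,9,10,11,12,13,14,15}
step 3: x <- (4 - min(x, x))         {0,1,2,3,4,5,6,7,8,9,10,11,12,13,14,15}

Answer: 4 steps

x: 4,3,2,1,0,-1,-2,-3,-4,-5,-6,-7,-8,-9,-10,-11
z: 0,0,0,1,1,1,0,0,0,1,1,1,0,0,0,1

steps = 4; useful = 64; efficiency = 64/64 = 1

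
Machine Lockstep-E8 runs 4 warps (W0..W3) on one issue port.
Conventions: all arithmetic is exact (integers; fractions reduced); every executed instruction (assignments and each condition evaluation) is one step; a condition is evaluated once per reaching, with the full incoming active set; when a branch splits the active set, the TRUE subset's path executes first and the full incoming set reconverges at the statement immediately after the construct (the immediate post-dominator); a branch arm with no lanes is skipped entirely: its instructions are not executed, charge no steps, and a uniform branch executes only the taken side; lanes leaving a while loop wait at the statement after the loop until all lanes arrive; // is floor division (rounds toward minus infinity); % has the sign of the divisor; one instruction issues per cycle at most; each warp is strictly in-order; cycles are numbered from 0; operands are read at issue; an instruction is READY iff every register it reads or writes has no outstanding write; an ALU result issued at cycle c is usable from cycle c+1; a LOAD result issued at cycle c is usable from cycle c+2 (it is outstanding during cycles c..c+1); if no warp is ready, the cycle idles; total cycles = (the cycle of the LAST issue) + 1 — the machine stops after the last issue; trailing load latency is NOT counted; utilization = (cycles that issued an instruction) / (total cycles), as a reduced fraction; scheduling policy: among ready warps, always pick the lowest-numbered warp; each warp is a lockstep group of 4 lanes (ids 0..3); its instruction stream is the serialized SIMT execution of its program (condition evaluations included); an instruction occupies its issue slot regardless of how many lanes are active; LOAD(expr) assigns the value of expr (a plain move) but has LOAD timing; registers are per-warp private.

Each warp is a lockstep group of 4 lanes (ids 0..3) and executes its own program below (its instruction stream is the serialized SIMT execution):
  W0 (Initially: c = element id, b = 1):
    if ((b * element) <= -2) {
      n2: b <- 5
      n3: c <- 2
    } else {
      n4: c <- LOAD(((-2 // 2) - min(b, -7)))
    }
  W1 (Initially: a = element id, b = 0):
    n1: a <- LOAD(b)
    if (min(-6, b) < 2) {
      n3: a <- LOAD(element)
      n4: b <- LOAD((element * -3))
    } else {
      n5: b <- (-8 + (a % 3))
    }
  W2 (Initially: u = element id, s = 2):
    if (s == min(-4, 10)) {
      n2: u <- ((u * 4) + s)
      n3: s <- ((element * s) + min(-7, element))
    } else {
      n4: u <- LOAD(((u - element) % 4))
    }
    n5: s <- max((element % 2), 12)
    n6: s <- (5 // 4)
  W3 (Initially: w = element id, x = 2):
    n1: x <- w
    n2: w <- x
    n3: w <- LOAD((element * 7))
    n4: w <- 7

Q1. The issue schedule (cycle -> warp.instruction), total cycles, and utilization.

cycle 0: W0.I0
cycle 1: W0.I1
cycle 2: W1.I0
cycle 3: W1.I1
cycle 4: W1.I2
cycle 5: W1.I3
cycle 6: W2.I0
cycle 7: W2.I1
cycle 8: W2.I2
cycle 9: W2.I3
cycle 10: W3.I0
cycle 11: W3.I1
cycle 12: W3.I2
cycle 13: idle
cycle 14: W3.I3

Answer: 15 cycles, utilization 14/15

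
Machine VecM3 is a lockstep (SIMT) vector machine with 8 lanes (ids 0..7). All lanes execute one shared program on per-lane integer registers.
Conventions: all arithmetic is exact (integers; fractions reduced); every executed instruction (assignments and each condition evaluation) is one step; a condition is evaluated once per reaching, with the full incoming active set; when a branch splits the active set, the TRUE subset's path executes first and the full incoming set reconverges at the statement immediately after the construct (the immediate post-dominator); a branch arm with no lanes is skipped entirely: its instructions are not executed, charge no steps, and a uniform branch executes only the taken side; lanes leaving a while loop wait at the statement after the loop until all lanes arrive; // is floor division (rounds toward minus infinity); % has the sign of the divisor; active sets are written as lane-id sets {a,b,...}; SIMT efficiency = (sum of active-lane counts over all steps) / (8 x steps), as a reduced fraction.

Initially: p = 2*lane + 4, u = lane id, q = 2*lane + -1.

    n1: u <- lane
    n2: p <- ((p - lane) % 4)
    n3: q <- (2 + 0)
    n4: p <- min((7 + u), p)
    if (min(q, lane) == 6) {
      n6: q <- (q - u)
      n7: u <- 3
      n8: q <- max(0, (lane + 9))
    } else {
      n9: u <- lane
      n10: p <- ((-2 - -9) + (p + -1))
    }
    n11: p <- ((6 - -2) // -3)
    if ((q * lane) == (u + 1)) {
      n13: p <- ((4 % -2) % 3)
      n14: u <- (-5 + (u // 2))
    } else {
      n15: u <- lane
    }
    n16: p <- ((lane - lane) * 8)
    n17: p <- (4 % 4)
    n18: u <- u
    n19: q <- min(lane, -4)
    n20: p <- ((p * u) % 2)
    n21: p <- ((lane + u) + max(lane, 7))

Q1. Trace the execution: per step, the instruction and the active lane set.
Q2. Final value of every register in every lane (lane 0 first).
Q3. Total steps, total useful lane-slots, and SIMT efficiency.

step 0: u <- lane                    {0,1,2,3,4,5,6,7}
step 1: p <- ((p - lane) % 4)        {0,1,2,3,4,5,6,7}
step 2: q <- (2 + 0)                 {0,1,2,3,4,5,6,7}
step 3: p <- min((7 + u), p)         {0,1,2,3,4,5,6,7}
step 4: eval (min(q, lane) == 6)     {0,1,2,3,4,5,6,7}
step 5: u <- lane                    {0,1,2,3,4,5,6,7}
step 6: p <- ((-2 - -9) + (p + -1))  {0,1,2,3,4,5,6,7}
step 7: p <- ((6 - -2) // -3)        {0,1,2,3,4,5,6,7}
step 8: eval ((q * lane) == (u + 1)) {0,1,2,3,4,5,6,7}
step 9: p <- ((4 % -2) % 3)          {1}
step 10: u <- (-5 + (u // 2))         {1}
step 11: u <- lane                    {0,2,3,4,5,6,7}
step 12: p <- ((lane - lane) * 8)     {0,1,2,3,4,5,6,7}
step 13: p <- (4 % 4)                 {0,1,2,3,4,5,6,7}
step 14: u <- u                       {0,1,2,3,4,5,6,7}
step 15: q <- min(lane, -4)           {0,1,2,3,4,5,6,7}
step 16: p <- ((p * u) % 2)           {0,1,2,3,4,5,6,7}
step 17: p <- ((lane + u) + max(lane, 7)) {0,1,2,3,4,5,6,7}

Answer: 18 steps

p: 7,3,11,13,15,17,19,21
u: 0,-5,2,3,4,5,6,7
q: -4,-4,-4,-4,-4,-4,-4,-4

steps = 18; useful = 129; efficiency = 129/144 = 43/48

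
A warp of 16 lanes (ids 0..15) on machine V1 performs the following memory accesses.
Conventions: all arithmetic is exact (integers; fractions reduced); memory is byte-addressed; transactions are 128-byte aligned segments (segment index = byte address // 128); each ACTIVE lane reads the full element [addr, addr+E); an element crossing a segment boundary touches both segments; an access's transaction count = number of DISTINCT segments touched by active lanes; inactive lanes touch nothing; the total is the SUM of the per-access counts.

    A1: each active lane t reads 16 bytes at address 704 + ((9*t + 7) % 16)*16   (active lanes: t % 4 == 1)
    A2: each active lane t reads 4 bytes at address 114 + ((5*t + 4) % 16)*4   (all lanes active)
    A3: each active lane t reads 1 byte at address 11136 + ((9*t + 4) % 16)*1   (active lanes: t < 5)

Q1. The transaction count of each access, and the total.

A1: 3 transactions
A2: 2 transactions
A3: 1 transaction

Answer: 3,2,1; total 6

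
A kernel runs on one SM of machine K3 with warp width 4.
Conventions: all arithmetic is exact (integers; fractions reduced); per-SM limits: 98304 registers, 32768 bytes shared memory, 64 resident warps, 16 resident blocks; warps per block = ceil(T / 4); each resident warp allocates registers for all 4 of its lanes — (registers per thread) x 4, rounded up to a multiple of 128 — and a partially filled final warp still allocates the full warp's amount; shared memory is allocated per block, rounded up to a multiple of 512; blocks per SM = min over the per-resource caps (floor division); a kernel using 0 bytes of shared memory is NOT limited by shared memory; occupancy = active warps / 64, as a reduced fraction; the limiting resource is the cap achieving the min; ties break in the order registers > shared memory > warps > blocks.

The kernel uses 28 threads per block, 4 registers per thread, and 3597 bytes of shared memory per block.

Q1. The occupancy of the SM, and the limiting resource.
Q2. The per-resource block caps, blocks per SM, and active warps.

Answer: occupancy 7/8, limited by shared memory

registers: 109 blocks
shared memory: 8 blocks
warps: 9 blocks
blocks: 16 blocks

Answer: 8 blocks, 56 active warps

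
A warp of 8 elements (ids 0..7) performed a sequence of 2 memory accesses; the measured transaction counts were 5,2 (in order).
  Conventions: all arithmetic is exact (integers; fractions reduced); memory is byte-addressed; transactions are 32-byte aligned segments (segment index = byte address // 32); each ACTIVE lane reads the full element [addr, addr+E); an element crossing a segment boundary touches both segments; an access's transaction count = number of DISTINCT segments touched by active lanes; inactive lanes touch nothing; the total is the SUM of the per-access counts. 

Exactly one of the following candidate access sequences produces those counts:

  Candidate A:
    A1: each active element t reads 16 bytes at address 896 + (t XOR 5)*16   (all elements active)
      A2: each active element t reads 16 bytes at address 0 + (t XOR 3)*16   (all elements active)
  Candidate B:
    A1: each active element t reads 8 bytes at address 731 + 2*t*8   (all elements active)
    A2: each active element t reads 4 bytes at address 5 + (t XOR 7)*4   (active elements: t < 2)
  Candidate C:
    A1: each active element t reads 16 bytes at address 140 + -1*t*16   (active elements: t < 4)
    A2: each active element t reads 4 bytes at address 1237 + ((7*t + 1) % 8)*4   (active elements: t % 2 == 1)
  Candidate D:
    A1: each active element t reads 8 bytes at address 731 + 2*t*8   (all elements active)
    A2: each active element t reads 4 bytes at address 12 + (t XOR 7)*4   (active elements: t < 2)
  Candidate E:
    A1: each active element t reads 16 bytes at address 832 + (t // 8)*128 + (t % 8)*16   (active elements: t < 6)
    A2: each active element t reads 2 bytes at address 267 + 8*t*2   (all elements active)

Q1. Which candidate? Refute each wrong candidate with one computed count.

A: A1 gives 4 transactions, not 5
C: A1 gives 3 transactions, not 5
D: A2 gives 1 transaction, not 2
E: A1 gives 3 transactions, not 5
B: all counts match (5,2)

Answer: B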